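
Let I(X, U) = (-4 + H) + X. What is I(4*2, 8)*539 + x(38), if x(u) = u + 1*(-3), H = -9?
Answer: -2660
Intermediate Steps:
I(X, U) = -13 + X (I(X, U) = (-4 - 9) + X = -13 + X)
x(u) = -3 + u (x(u) = u - 3 = -3 + u)
I(4*2, 8)*539 + x(38) = (-13 + 4*2)*539 + (-3 + 38) = (-13 + 8)*539 + 35 = -5*539 + 35 = -2695 + 35 = -2660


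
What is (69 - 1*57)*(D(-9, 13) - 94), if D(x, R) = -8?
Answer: -1224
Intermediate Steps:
(69 - 1*57)*(D(-9, 13) - 94) = (69 - 1*57)*(-8 - 94) = (69 - 57)*(-102) = 12*(-102) = -1224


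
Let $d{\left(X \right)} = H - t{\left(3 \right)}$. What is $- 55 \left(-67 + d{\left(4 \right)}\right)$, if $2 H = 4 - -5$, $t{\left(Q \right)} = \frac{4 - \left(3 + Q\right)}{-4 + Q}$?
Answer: $\frac{7095}{2} \approx 3547.5$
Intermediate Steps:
$t{\left(Q \right)} = \frac{1 - Q}{-4 + Q}$
$H = \frac{9}{2}$ ($H = \frac{4 - -5}{2} = \frac{4 + 5}{2} = \frac{1}{2} \cdot 9 = \frac{9}{2} \approx 4.5$)
$d{\left(X \right)} = \frac{5}{2}$ ($d{\left(X \right)} = \frac{9}{2} - \frac{1 - 3}{-4 + 3} = \frac{9}{2} - \frac{1 - 3}{-1} = \frac{9}{2} - \left(-1\right) \left(-2\right) = \frac{9}{2} - 2 = \frac{5}{2}$)
$- 55 \left(-67 + d{\left(4 \right)}\right) = - 55 \left(-67 + \frac{5}{2}\right) = \left(-55\right) \left(- \frac{129}{2}\right) = \frac{7095}{2}$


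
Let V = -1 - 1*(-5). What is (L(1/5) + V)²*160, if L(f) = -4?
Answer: 0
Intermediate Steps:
V = 4 (V = -1 + 5 = 4)
(L(1/5) + V)²*160 = (-4 + 4)²*160 = 0²*160 = 0*160 = 0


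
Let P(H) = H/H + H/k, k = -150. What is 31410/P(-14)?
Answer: 1177875/41 ≈ 28729.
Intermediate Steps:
P(H) = 1 - H/150 (P(H) = H/H + H/(-150) = 1 + H*(-1/150) = 1 - H/150)
31410/P(-14) = 31410/(1 - 1/150*(-14)) = 31410/(1 + 7/75) = 31410/(82/75) = 31410*(75/82) = 1177875/41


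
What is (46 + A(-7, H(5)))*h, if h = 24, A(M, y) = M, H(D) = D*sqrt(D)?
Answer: 936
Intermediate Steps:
H(D) = D**(3/2)
(46 + A(-7, H(5)))*h = (46 - 7)*24 = 39*24 = 936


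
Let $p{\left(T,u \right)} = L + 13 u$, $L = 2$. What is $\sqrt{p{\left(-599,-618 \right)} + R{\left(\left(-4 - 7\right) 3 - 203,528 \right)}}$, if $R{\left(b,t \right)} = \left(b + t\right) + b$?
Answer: $2 i \sqrt{1994} \approx 89.308 i$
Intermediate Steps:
$p{\left(T,u \right)} = 2 + 13 u$
$R{\left(b,t \right)} = t + 2 b$
$\sqrt{p{\left(-599,-618 \right)} + R{\left(\left(-4 - 7\right) 3 - 203,528 \right)}} = \sqrt{\left(2 + 13 \left(-618\right)\right) + \left(528 + 2 \left(\left(-4 - 7\right) 3 - 203\right)\right)} = \sqrt{\left(2 - 8034\right) + \left(528 + 2 \left(\left(-11\right) 3 - 203\right)\right)} = \sqrt{-8032 + \left(528 + 2 \left(-33 - 203\right)\right)} = \sqrt{-8032 + \left(528 + 2 \left(-236\right)\right)} = \sqrt{-8032 + \left(528 - 472\right)} = \sqrt{-8032 + 56} = \sqrt{-7976} = 2 i \sqrt{1994}$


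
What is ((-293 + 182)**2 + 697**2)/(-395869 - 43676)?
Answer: -99626/87909 ≈ -1.1333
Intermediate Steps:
((-293 + 182)**2 + 697**2)/(-395869 - 43676) = ((-111)**2 + 485809)/(-439545) = (12321 + 485809)*(-1/439545) = 498130*(-1/439545) = -99626/87909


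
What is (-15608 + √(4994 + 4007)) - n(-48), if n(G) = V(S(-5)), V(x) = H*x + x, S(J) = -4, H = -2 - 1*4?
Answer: -15628 + √9001 ≈ -15533.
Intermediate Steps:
H = -6 (H = -2 - 4 = -6)
V(x) = -5*x (V(x) = -6*x + x = -5*x)
n(G) = 20 (n(G) = -5*(-4) = 20)
(-15608 + √(4994 + 4007)) - n(-48) = (-15608 + √(4994 + 4007)) - 1*20 = (-15608 + √9001) - 20 = -15628 + √9001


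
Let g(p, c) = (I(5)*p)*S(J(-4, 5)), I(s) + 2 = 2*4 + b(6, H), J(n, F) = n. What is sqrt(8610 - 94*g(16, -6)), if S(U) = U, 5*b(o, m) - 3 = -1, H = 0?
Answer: sqrt(1177810)/5 ≈ 217.05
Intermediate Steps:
b(o, m) = 2/5 (b(o, m) = 3/5 + (1/5)*(-1) = 3/5 - 1/5 = 2/5)
I(s) = 32/5 (I(s) = -2 + (2*4 + 2/5) = -2 + (8 + 2/5) = -2 + 42/5 = 32/5)
g(p, c) = -128*p/5 (g(p, c) = (32*p/5)*(-4) = -128*p/5)
sqrt(8610 - 94*g(16, -6)) = sqrt(8610 - (-12032)*16/5) = sqrt(8610 - 94*(-2048/5)) = sqrt(8610 + 192512/5) = sqrt(235562/5) = sqrt(1177810)/5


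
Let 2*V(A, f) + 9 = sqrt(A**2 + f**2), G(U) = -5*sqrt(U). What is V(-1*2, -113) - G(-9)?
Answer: -9/2 + sqrt(12773)/2 + 15*I ≈ 52.009 + 15.0*I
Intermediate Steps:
V(A, f) = -9/2 + sqrt(A**2 + f**2)/2
V(-1*2, -113) - G(-9) = (-9/2 + sqrt((-1*2)**2 + (-113)**2)/2) - (-5)*sqrt(-9) = (-9/2 + sqrt((-2)**2 + 12769)/2) - (-5)*3*I = (-9/2 + sqrt(4 + 12769)/2) - (-15)*I = (-9/2 + sqrt(12773)/2) + 15*I = -9/2 + sqrt(12773)/2 + 15*I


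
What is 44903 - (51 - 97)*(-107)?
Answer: 39981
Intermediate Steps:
44903 - (51 - 97)*(-107) = 44903 - (-46)*(-107) = 44903 - 1*4922 = 44903 - 4922 = 39981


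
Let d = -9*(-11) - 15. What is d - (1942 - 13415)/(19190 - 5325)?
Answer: 1176133/13865 ≈ 84.828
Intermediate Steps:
d = 84 (d = 99 - 15 = 84)
d - (1942 - 13415)/(19190 - 5325) = 84 - (1942 - 13415)/(19190 - 5325) = 84 - (-11473)/13865 = 84 - 1*(-11473/13865) = 84 + 11473/13865 = 1176133/13865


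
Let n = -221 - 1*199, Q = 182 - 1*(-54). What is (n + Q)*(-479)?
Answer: 88136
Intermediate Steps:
Q = 236 (Q = 182 + 54 = 236)
n = -420 (n = -221 - 199 = -420)
(n + Q)*(-479) = (-420 + 236)*(-479) = -184*(-479) = 88136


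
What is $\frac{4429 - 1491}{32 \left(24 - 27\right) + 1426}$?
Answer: $\frac{1469}{665} \approx 2.209$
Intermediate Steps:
$\frac{4429 - 1491}{32 \left(24 - 27\right) + 1426} = \frac{2938}{32 \left(-3\right) + 1426} = \frac{2938}{-96 + 1426} = \frac{2938}{1330} = 2938 \cdot \frac{1}{1330} = \frac{1469}{665}$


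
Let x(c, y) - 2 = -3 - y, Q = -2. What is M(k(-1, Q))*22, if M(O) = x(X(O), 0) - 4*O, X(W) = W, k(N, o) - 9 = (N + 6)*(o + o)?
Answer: 946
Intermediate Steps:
k(N, o) = 9 + 2*o*(6 + N) (k(N, o) = 9 + (N + 6)*(o + o) = 9 + (6 + N)*(2*o) = 9 + 2*o*(6 + N))
x(c, y) = -1 - y (x(c, y) = 2 + (-3 - y) = -1 - y)
M(O) = -1 - 4*O (M(O) = (-1 - 1*0) - 4*O = (-1 + 0) - 4*O = -1 - 4*O)
M(k(-1, Q))*22 = (-1 - 4*(9 + 12*(-2) + 2*(-1)*(-2)))*22 = (-1 - 4*(9 - 24 + 4))*22 = (-1 - 4*(-11))*22 = (-1 + 44)*22 = 43*22 = 946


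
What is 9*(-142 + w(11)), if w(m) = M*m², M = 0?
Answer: -1278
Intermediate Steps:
w(m) = 0 (w(m) = 0*m² = 0)
9*(-142 + w(11)) = 9*(-142 + 0) = 9*(-142) = -1278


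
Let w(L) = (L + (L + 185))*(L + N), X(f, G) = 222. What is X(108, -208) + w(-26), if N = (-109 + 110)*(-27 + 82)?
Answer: 4079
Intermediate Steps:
N = 55 (N = 1*55 = 55)
w(L) = (55 + L)*(185 + 2*L) (w(L) = (L + (L + 185))*(L + 55) = (L + (185 + L))*(55 + L) = (185 + 2*L)*(55 + L) = (55 + L)*(185 + 2*L))
X(108, -208) + w(-26) = 222 + (10175 + 2*(-26)² + 295*(-26)) = 222 + (10175 + 2*676 - 7670) = 222 + (10175 + 1352 - 7670) = 222 + 3857 = 4079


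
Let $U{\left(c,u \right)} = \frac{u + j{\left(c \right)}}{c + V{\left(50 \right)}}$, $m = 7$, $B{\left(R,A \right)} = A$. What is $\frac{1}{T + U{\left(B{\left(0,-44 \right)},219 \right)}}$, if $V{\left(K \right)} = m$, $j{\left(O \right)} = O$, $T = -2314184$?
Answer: $- \frac{37}{85624983} \approx -4.3212 \cdot 10^{-7}$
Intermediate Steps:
$V{\left(K \right)} = 7$
$U{\left(c,u \right)} = \frac{c + u}{7 + c}$ ($U{\left(c,u \right)} = \frac{u + c}{c + 7} = \frac{c + u}{7 + c}$)
$\frac{1}{T + U{\left(B{\left(0,-44 \right)},219 \right)}} = \frac{1}{-2314184 + \frac{-44 + 219}{7 - 44}} = \frac{1}{-2314184 + \frac{1}{-37} \cdot 175} = \frac{1}{-2314184 - \frac{175}{37}} = \frac{1}{- \frac{85624983}{37}} = - \frac{37}{85624983}$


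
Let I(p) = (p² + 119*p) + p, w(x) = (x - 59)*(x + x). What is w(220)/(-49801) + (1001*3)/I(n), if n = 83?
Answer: -149147251/119871007 ≈ -1.2442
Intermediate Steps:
w(x) = 2*x*(-59 + x) (w(x) = (-59 + x)*(2*x) = 2*x*(-59 + x))
I(p) = p² + 120*p
w(220)/(-49801) + (1001*3)/I(n) = (2*220*(-59 + 220))/(-49801) + (1001*3)/((83*(120 + 83))) = (2*220*161)*(-1/49801) + 3003/((83*203)) = 70840*(-1/49801) + 3003/16849 = -70840/49801 + 3003*(1/16849) = -70840/49801 + 429/2407 = -149147251/119871007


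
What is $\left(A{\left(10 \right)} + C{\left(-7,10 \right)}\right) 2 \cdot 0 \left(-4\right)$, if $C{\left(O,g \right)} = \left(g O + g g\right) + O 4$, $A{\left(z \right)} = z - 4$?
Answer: $0$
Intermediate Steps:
$A{\left(z \right)} = -4 + z$
$C{\left(O,g \right)} = g^{2} + 4 O + O g$ ($C{\left(O,g \right)} = \left(O g + g^{2}\right) + 4 O = \left(g^{2} + O g\right) + 4 O = g^{2} + 4 O + O g$)
$\left(A{\left(10 \right)} + C{\left(-7,10 \right)}\right) 2 \cdot 0 \left(-4\right) = \left(\left(-4 + 10\right) + \left(10^{2} + 4 \left(-7\right) - 70\right)\right) 2 \cdot 0 \left(-4\right) = \left(6 - -2\right) 0 \left(-4\right) = \left(6 + 2\right) 0 = 8 \cdot 0 = 0$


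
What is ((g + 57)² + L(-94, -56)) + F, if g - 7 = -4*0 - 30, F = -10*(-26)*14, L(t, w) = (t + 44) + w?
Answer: 4690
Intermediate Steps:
L(t, w) = 44 + t + w (L(t, w) = (44 + t) + w = 44 + t + w)
F = 3640 (F = 260*14 = 3640)
g = -23 (g = 7 + (-4*0 - 30) = 7 + (0 - 30) = 7 - 30 = -23)
((g + 57)² + L(-94, -56)) + F = ((-23 + 57)² + (44 - 94 - 56)) + 3640 = (34² - 106) + 3640 = (1156 - 106) + 3640 = 1050 + 3640 = 4690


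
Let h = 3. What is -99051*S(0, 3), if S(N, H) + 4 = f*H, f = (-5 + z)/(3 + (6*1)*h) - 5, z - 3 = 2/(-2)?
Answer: 13470936/7 ≈ 1.9244e+6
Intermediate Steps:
z = 2 (z = 3 + 2/(-2) = 3 + 2*(-1/2) = 3 - 1 = 2)
f = -36/7 (f = (-5 + 2)/(3 + (6*1)*3) - 5 = -3/(3 + 6*3) - 5 = -3/(3 + 18) - 5 = -3/21 - 5 = -3*1/21 - 5 = -1/7 - 5 = -36/7 ≈ -5.1429)
S(N, H) = -4 - 36*H/7
-99051*S(0, 3) = -99051*(-4 - 36/7*3) = -99051*(-4 - 108/7) = -99051*(-136/7) = 13470936/7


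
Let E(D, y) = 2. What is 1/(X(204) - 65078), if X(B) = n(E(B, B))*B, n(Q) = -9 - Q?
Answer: -1/67322 ≈ -1.4854e-5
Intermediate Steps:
X(B) = -11*B (X(B) = (-9 - 1*2)*B = (-9 - 2)*B = -11*B)
1/(X(204) - 65078) = 1/(-11*204 - 65078) = 1/(-2244 - 65078) = 1/(-67322) = -1/67322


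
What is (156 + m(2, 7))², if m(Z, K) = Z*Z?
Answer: 25600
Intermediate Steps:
m(Z, K) = Z²
(156 + m(2, 7))² = (156 + 2²)² = (156 + 4)² = 160² = 25600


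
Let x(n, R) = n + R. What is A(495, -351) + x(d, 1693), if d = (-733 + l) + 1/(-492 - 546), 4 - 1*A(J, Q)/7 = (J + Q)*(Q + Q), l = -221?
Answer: 735301553/1038 ≈ 7.0838e+5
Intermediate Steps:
A(J, Q) = 28 - 14*Q*(J + Q) (A(J, Q) = 28 - 7*(J + Q)*(Q + Q) = 28 - 7*(J + Q)*2*Q = 28 - 14*Q*(J + Q))
d = -990253/1038 (d = (-733 - 221) + 1/(-492 - 546) = -954 + 1/(-1038) = -954 - 1/1038 = -990253/1038 ≈ -954.00)
x(n, R) = R + n
A(495, -351) + x(d, 1693) = (28 - 14*(-351)² - 14*495*(-351)) + (1693 - 990253/1038) = (28 - 14*123201 + 2432430) + 767081/1038 = (28 - 1724814 + 2432430) + 767081/1038 = 707644 + 767081/1038 = 735301553/1038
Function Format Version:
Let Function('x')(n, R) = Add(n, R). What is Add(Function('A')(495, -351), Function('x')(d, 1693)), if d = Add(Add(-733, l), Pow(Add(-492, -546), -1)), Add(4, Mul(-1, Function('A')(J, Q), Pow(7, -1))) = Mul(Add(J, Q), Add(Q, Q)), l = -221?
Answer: Rational(735301553, 1038) ≈ 7.0838e+5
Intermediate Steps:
Function('A')(J, Q) = Add(28, Mul(-14, Q, Add(J, Q))) (Function('A')(J, Q) = Add(28, Mul(-7, Mul(Add(J, Q), Add(Q, Q)))) = Add(28, Mul(-7, Mul(Add(J, Q), Mul(2, Q)))) = Add(28, Mul(-7, Mul(2, Q, Add(J, Q)))) = Add(28, Mul(-14, Q, Add(J, Q))))
d = Rational(-990253, 1038) (d = Add(Add(-733, -221), Pow(Add(-492, -546), -1)) = Add(-954, Pow(-1038, -1)) = Add(-954, Rational(-1, 1038)) = Rational(-990253, 1038) ≈ -954.00)
Function('x')(n, R) = Add(R, n)
Add(Function('A')(495, -351), Function('x')(d, 1693)) = Add(Add(28, Mul(-14, Pow(-351, 2)), Mul(-14, 495, -351)), Add(1693, Rational(-990253, 1038))) = Add(Add(28, Mul(-14, 123201), 2432430), Rational(767081, 1038)) = Add(Add(28, -1724814, 2432430), Rational(767081, 1038)) = Add(707644, Rational(767081, 1038)) = Rational(735301553, 1038)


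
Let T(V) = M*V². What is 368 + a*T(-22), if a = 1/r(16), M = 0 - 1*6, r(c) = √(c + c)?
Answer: 368 - 363*√2 ≈ -145.36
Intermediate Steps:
r(c) = √2*√c (r(c) = √(2*c) = √2*√c)
M = -6 (M = 0 - 6 = -6)
T(V) = -6*V²
a = √2/8 (a = 1/(√2*√16) = 1/(√2*4) = 1/(4*√2) = √2/8 ≈ 0.17678)
368 + a*T(-22) = 368 + (√2/8)*(-6*(-22)²) = 368 + (√2/8)*(-6*484) = 368 + (√2/8)*(-2904) = 368 - 363*√2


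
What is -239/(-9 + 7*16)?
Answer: -239/103 ≈ -2.3204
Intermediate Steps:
-239/(-9 + 7*16) = -239/(-9 + 112) = -239/103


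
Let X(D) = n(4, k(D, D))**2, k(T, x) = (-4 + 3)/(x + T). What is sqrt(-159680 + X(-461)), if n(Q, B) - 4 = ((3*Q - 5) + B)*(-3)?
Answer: I*sqrt(135495644791)/922 ≈ 399.24*I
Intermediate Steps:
k(T, x) = -1/(T + x)
n(Q, B) = 19 - 9*Q - 3*B (n(Q, B) = 4 + ((3*Q - 5) + B)*(-3) = 4 + ((-5 + 3*Q) + B)*(-3) = 4 + (-5 + B + 3*Q)*(-3) = 4 + (15 - 9*Q - 3*B) = 19 - 9*Q - 3*B)
X(D) = (-17 + 3/(2*D))**2 (X(D) = (19 - 9*4 - (-3)/(D + D))**2 = (19 - 36 - (-3)/(2*D))**2 = (19 - 36 + 3/(2*D))**2 = (-17 + 3/(2*D))**2)
sqrt(-159680 + X(-461)) = sqrt(-159680 + (1/4)*(-3 + 34*(-461))**2/(-461)**2) = sqrt(-159680 + (1/4)*(1/212521)*(-3 - 15674)**2) = sqrt(-159680 + (1/4)*(1/212521)*(-15677)**2) = sqrt(-159680 + (1/4)*(1/212521)*245768329) = sqrt(-159680 + 245768329/850084) = sqrt(-135495644791/850084) = I*sqrt(135495644791)/922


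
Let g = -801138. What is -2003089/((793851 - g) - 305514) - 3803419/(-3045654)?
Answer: -12083861719/39669643350 ≈ -0.30461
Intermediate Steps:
-2003089/((793851 - g) - 305514) - 3803419/(-3045654) = -2003089/((793851 - 1*(-801138)) - 305514) - 3803419/(-3045654) = -2003089/((793851 + 801138) - 305514) - 3803419*(-1/3045654) = -2003089/(1594989 - 305514) + 3803419/3045654 = -2003089/1289475 + 3803419/3045654 = -2003089*1/1289475 + 3803419/3045654 = -182099/117225 + 3803419/3045654 = -12083861719/39669643350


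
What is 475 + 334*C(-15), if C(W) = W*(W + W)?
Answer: 150775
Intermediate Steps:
C(W) = 2*W² (C(W) = W*(2*W) = 2*W²)
475 + 334*C(-15) = 475 + 334*(2*(-15)²) = 475 + 334*(2*225) = 475 + 334*450 = 475 + 150300 = 150775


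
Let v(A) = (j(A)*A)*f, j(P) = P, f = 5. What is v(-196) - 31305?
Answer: 160775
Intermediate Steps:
v(A) = 5*A**2 (v(A) = (A*A)*5 = A**2*5 = 5*A**2)
v(-196) - 31305 = 5*(-196)**2 - 31305 = 5*38416 - 31305 = 192080 - 31305 = 160775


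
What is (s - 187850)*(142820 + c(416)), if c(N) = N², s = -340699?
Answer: -166955943924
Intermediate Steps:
(s - 187850)*(142820 + c(416)) = (-340699 - 187850)*(142820 + 416²) = -528549*(142820 + 173056) = -528549*315876 = -166955943924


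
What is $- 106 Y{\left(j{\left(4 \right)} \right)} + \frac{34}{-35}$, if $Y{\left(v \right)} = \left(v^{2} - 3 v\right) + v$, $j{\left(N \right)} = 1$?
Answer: $\frac{3676}{35} \approx 105.03$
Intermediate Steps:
$Y{\left(v \right)} = v^{2} - 2 v$
$- 106 Y{\left(j{\left(4 \right)} \right)} + \frac{34}{-35} = - 106 \cdot 1 \left(-2 + 1\right) + \frac{34}{-35} = - 106 \cdot 1 \left(-1\right) + 34 \left(- \frac{1}{35}\right) = \left(-106\right) \left(-1\right) - \frac{34}{35} = 106 - \frac{34}{35} = \frac{3676}{35}$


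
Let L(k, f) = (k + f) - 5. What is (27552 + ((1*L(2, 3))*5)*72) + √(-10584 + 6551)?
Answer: 27552 + I*√4033 ≈ 27552.0 + 63.506*I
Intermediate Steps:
L(k, f) = -5 + f + k (L(k, f) = (f + k) - 5 = -5 + f + k)
(27552 + ((1*L(2, 3))*5)*72) + √(-10584 + 6551) = (27552 + ((1*(-5 + 3 + 2))*5)*72) + √(-10584 + 6551) = (27552 + ((1*0)*5)*72) + √(-4033) = (27552 + (0*5)*72) + I*√4033 = (27552 + 0*72) + I*√4033 = (27552 + 0) + I*√4033 = 27552 + I*√4033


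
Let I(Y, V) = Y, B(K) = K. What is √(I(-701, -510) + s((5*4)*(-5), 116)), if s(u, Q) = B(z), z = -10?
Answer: 3*I*√79 ≈ 26.665*I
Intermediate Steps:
s(u, Q) = -10
√(I(-701, -510) + s((5*4)*(-5), 116)) = √(-701 - 10) = √(-711) = 3*I*√79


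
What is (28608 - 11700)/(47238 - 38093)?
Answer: 16908/9145 ≈ 1.8489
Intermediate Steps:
(28608 - 11700)/(47238 - 38093) = 16908/9145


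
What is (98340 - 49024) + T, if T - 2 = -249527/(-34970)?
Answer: 1724899987/34970 ≈ 49325.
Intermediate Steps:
T = 319467/34970 (T = 2 - 249527/(-34970) = 2 - 249527*(-1/34970) = 2 + 249527/34970 = 319467/34970 ≈ 9.1355)
(98340 - 49024) + T = (98340 - 49024) + 319467/34970 = 49316 + 319467/34970 = 1724899987/34970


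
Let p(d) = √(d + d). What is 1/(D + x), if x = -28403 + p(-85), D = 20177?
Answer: -4113/33833623 - I*√170/67667246 ≈ -0.00012157 - 1.9268e-7*I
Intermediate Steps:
p(d) = √2*√d (p(d) = √(2*d) = √2*√d)
x = -28403 + I*√170 (x = -28403 + √2*√(-85) = -28403 + √2*(I*√85) = -28403 + I*√170 ≈ -28403.0 + 13.038*I)
1/(D + x) = 1/(20177 + (-28403 + I*√170)) = 1/(-8226 + I*√170)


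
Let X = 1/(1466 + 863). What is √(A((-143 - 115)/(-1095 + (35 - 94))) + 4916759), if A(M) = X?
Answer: 24*√46301537773/2329 ≈ 2217.4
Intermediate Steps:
X = 1/2329 ≈ 0.00042937
A(M) = 1/2329
√(A((-143 - 115)/(-1095 + (35 - 94))) + 4916759) = √(1/2329 + 4916759) = √(11451131712/2329) = 24*√46301537773/2329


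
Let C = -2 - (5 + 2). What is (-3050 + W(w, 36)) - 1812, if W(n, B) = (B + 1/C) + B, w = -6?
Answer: -43111/9 ≈ -4790.1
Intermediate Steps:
C = -9 (C = -2 - 1*7 = -2 - 7 = -9)
W(n, B) = -⅑ + 2*B (W(n, B) = (B + 1/(-9)) + B = (B - ⅑) + B = (-⅑ + B) + B = -⅑ + 2*B)
(-3050 + W(w, 36)) - 1812 = (-3050 + (-⅑ + 2*36)) - 1812 = (-3050 + (-⅑ + 72)) - 1812 = (-3050 + 647/9) - 1812 = -26803/9 - 1812 = -43111/9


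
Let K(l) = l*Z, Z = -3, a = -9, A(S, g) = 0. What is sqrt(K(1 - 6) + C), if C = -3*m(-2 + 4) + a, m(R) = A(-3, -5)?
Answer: sqrt(6) ≈ 2.4495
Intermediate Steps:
m(R) = 0
K(l) = -3*l (K(l) = l*(-3) = -3*l)
C = -9 (C = -3*0 - 9 = 0 - 9 = -9)
sqrt(K(1 - 6) + C) = sqrt(-3*(1 - 6) - 9) = sqrt(-3*(-5) - 9) = sqrt(15 - 9) = sqrt(6)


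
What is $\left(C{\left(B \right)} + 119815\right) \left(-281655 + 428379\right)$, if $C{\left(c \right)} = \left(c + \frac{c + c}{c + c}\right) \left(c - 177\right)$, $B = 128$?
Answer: $16652293656$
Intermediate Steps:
$C{\left(c \right)} = \left(1 + c\right) \left(-177 + c\right)$ ($C{\left(c \right)} = \left(c + \frac{2 c}{2 c}\right) \left(-177 + c\right) = \left(c + 2 c \frac{1}{2 c}\right) \left(-177 + c\right) = \left(c + 1\right) \left(-177 + c\right) = \left(1 + c\right) \left(-177 + c\right)$)
$\left(C{\left(B \right)} + 119815\right) \left(-281655 + 428379\right) = \left(\left(-177 + 128^{2} - 22528\right) + 119815\right) \left(-281655 + 428379\right) = \left(\left(-177 + 16384 - 22528\right) + 119815\right) 146724 = \left(-6321 + 119815\right) 146724 = 113494 \cdot 146724 = 16652293656$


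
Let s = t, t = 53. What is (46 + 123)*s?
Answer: 8957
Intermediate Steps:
s = 53
(46 + 123)*s = (46 + 123)*53 = 169*53 = 8957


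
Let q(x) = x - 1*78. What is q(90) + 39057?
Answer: 39069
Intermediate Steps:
q(x) = -78 + x (q(x) = x - 78 = -78 + x)
q(90) + 39057 = (-78 + 90) + 39057 = 12 + 39057 = 39069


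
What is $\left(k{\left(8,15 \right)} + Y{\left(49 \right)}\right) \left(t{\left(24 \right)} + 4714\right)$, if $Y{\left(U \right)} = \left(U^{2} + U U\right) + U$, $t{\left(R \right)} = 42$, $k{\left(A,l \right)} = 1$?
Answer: $23076112$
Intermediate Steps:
$Y{\left(U \right)} = U + 2 U^{2}$ ($Y{\left(U \right)} = \left(U^{2} + U^{2}\right) + U = 2 U^{2} + U = U + 2 U^{2}$)
$\left(k{\left(8,15 \right)} + Y{\left(49 \right)}\right) \left(t{\left(24 \right)} + 4714\right) = \left(1 + 49 \left(1 + 2 \cdot 49\right)\right) \left(42 + 4714\right) = \left(1 + 49 \left(1 + 98\right)\right) 4756 = \left(1 + 49 \cdot 99\right) 4756 = \left(1 + 4851\right) 4756 = 4852 \cdot 4756 = 23076112$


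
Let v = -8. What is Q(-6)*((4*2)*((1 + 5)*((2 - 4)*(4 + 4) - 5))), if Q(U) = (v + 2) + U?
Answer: 12096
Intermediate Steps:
Q(U) = -6 + U (Q(U) = (-8 + 2) + U = -6 + U)
Q(-6)*((4*2)*((1 + 5)*((2 - 4)*(4 + 4) - 5))) = (-6 - 6)*((4*2)*((1 + 5)*((2 - 4)*(4 + 4) - 5))) = -96*6*(-2*8 - 5) = -96*6*(-16 - 5) = -96*6*(-21) = -96*(-126) = -12*(-1008) = 12096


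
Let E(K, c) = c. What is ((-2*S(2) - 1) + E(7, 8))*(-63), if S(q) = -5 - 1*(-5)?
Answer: -441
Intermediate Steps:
S(q) = 0 (S(q) = -5 + 5 = 0)
((-2*S(2) - 1) + E(7, 8))*(-63) = ((-2*0 - 1) + 8)*(-63) = ((0 - 1) + 8)*(-63) = (-1 + 8)*(-63) = 7*(-63) = -441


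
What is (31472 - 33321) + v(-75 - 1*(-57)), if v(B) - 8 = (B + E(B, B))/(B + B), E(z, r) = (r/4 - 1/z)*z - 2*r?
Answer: -33187/18 ≈ -1843.7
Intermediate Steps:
E(z, r) = -2*r + z*(-1/z + r/4) (E(z, r) = (r*(¼) - 1/z)*z - 2*r = (r/4 - 1/z)*z - 2*r = (-1/z + r/4)*z - 2*r = z*(-1/z + r/4) - 2*r = -2*r + z*(-1/z + r/4))
v(B) = 8 + (-1 - B + B²/4)/(2*B) (v(B) = 8 + (B + (-1 - 2*B + B*B/4))/(B + B) = 8 + (B + (-1 - 2*B + B²/4))/((2*B)) = 8 + (-1 - B + B²/4)*(1/(2*B)) = 8 + (-1 - B + B²/4)/(2*B))
(31472 - 33321) + v(-75 - 1*(-57)) = (31472 - 33321) + (-4 + (-75 - 1*(-57))² + 60*(-75 - 1*(-57)))/(8*(-75 - 1*(-57))) = -1849 + (-4 + (-75 + 57)² + 60*(-75 + 57))/(8*(-75 + 57)) = -1849 + (⅛)*(-4 + (-18)² + 60*(-18))/(-18) = -1849 + (⅛)*(-1/18)*(-4 + 324 - 1080) = -1849 + (⅛)*(-1/18)*(-760) = -1849 + 95/18 = -33187/18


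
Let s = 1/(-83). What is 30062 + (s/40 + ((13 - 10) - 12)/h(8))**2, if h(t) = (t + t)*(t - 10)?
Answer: 5301700141161/176358400 ≈ 30062.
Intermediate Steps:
s = -1/83 ≈ -0.012048
h(t) = 2*t*(-10 + t) (h(t) = (2*t)*(-10 + t) = 2*t*(-10 + t))
30062 + (s/40 + ((13 - 10) - 12)/h(8))**2 = 30062 + (-1/83/40 + ((13 - 10) - 12)/((2*8*(-10 + 8))))**2 = 30062 + (-1/83*1/40 + (3 - 12)/((2*8*(-2))))**2 = 30062 + (-1/3320 - 9/(-32))**2 = 30062 + (-1/3320 - 9*(-1/32))**2 = 30062 + (-1/3320 + 9/32)**2 = 30062 + (3731/13280)**2 = 30062 + 13920361/176358400 = 5301700141161/176358400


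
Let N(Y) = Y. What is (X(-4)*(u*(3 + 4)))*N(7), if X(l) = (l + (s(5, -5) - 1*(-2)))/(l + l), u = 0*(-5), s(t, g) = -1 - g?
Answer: 0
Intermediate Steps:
u = 0
X(l) = (6 + l)/(2*l) (X(l) = (l + ((-1 - 1*(-5)) - 1*(-2)))/(l + l) = (l + ((-1 + 5) + 2))/((2*l)) = (l + (4 + 2))*(1/(2*l)) = (l + 6)*(1/(2*l)) = (6 + l)*(1/(2*l)) = (6 + l)/(2*l))
(X(-4)*(u*(3 + 4)))*N(7) = (((½)*(6 - 4)/(-4))*(0*(3 + 4)))*7 = (((½)*(-¼)*2)*(0*7))*7 = -¼*0*7 = 0*7 = 0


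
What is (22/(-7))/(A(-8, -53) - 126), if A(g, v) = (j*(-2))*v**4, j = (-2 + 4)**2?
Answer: 11/220933909 ≈ 4.9789e-8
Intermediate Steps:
j = 4 (j = 2**2 = 4)
A(g, v) = -8*v**4 (A(g, v) = (4*(-2))*v**4 = -8*v**4)
(22/(-7))/(A(-8, -53) - 126) = (22/(-7))/(-8*(-53)**4 - 126) = (22*(-1/7))/(-8*7890481 - 126) = -22/(7*(-63123848 - 126)) = -22/7/(-63123974) = -22/7*(-1/63123974) = 11/220933909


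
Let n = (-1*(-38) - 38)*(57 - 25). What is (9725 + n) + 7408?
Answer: 17133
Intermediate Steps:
n = 0 (n = (38 - 38)*32 = 0*32 = 0)
(9725 + n) + 7408 = (9725 + 0) + 7408 = 9725 + 7408 = 17133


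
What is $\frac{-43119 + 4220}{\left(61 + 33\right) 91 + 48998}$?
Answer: $- \frac{38899}{57552} \approx -0.67589$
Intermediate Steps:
$\frac{-43119 + 4220}{\left(61 + 33\right) 91 + 48998} = - \frac{38899}{94 \cdot 91 + 48998} = - \frac{38899}{8554 + 48998} = - \frac{38899}{57552}$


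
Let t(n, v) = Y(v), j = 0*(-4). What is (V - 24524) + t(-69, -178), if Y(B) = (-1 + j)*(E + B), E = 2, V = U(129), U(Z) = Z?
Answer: -24219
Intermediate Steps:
V = 129
j = 0
Y(B) = -2 - B (Y(B) = (-1 + 0)*(2 + B) = -(2 + B) = -2 - B)
t(n, v) = -2 - v
(V - 24524) + t(-69, -178) = (129 - 24524) + (-2 - 1*(-178)) = -24395 + (-2 + 178) = -24395 + 176 = -24219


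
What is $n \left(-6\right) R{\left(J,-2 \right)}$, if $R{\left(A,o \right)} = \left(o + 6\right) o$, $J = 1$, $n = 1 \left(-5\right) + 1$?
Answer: $-192$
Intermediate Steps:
$n = -4$ ($n = -5 + 1 = -4$)
$R{\left(A,o \right)} = o \left(6 + o\right)$ ($R{\left(A,o \right)} = \left(6 + o\right) o = o \left(6 + o\right)$)
$n \left(-6\right) R{\left(J,-2 \right)} = \left(-4\right) \left(-6\right) \left(- 2 \left(6 - 2\right)\right) = 24 \left(\left(-2\right) 4\right) = 24 \left(-8\right) = -192$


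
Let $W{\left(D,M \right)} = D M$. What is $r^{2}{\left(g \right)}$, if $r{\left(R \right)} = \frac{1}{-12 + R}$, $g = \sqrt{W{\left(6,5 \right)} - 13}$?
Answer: $\frac{1}{\left(12 - \sqrt{17}\right)^{2}} \approx 0.016117$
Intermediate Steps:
$g = \sqrt{17}$ ($g = \sqrt{6 \cdot 5 - 13} = \sqrt{30 - 13} = \sqrt{17} \approx 4.1231$)
$r^{2}{\left(g \right)} = \left(\frac{1}{-12 + \sqrt{17}}\right)^{2} = \frac{1}{\left(-12 + \sqrt{17}\right)^{2}}$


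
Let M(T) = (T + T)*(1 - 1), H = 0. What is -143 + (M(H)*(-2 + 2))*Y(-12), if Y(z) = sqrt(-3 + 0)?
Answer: -143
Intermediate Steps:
Y(z) = I*sqrt(3) (Y(z) = sqrt(-3) = I*sqrt(3))
M(T) = 0 (M(T) = (2*T)*0 = 0)
-143 + (M(H)*(-2 + 2))*Y(-12) = -143 + (0*(-2 + 2))*(I*sqrt(3)) = -143 + (0*0)*(I*sqrt(3)) = -143 + 0*(I*sqrt(3)) = -143 + 0 = -143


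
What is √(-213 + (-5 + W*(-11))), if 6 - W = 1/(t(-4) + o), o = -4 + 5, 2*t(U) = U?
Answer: I*√295 ≈ 17.176*I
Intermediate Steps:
t(U) = U/2
o = 1
W = 7 (W = 6 - 1/((½)*(-4) + 1) = 6 - 1/(-2 + 1) = 6 - 1/(-1) = 6 - 1*(-1) = 6 + 1 = 7)
√(-213 + (-5 + W*(-11))) = √(-213 + (-5 + 7*(-11))) = √(-213 + (-5 - 77)) = √(-213 - 82) = √(-295) = I*√295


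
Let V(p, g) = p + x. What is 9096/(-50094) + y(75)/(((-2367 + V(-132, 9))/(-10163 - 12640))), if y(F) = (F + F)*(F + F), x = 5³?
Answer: 2141798479258/9910263 ≈ 2.1612e+5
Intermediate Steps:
x = 125
V(p, g) = 125 + p (V(p, g) = p + 125 = 125 + p)
y(F) = 4*F² (y(F) = (2*F)*(2*F) = 4*F²)
9096/(-50094) + y(75)/(((-2367 + V(-132, 9))/(-10163 - 12640))) = 9096/(-50094) + (4*75²)/(((-2367 + (125 - 132))/(-10163 - 12640))) = 9096*(-1/50094) + (4*5625)/(((-2367 - 7)/(-22803))) = -1516/8349 + 22500/((-2374*(-1/22803))) = -1516/8349 + 22500/(2374/22803) = -1516/8349 + 22500*(22803/2374) = -1516/8349 + 256533750/1187 = 2141798479258/9910263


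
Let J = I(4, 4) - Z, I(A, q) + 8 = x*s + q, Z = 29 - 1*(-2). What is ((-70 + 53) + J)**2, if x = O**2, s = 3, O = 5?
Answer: 529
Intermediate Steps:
Z = 31 (Z = 29 + 2 = 31)
x = 25 (x = 5**2 = 25)
I(A, q) = 67 + q (I(A, q) = -8 + (25*3 + q) = -8 + (75 + q) = 67 + q)
J = 40 (J = (67 + 4) - 1*31 = 71 - 31 = 40)
((-70 + 53) + J)**2 = ((-70 + 53) + 40)**2 = (-17 + 40)**2 = 23**2 = 529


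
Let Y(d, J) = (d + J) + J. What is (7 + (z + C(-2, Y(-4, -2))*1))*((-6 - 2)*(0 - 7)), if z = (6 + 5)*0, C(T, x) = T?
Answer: 280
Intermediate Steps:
Y(d, J) = d + 2*J (Y(d, J) = (J + d) + J = d + 2*J)
z = 0 (z = 11*0 = 0)
(7 + (z + C(-2, Y(-4, -2))*1))*((-6 - 2)*(0 - 7)) = (7 + (0 - 2*1))*((-6 - 2)*(0 - 7)) = (7 + (0 - 2))*(-8*(-7)) = (7 - 2)*56 = 5*56 = 280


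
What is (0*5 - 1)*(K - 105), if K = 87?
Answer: 18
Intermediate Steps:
(0*5 - 1)*(K - 105) = (0*5 - 1)*(87 - 105) = (0 - 1)*(-18) = -1*(-18) = 18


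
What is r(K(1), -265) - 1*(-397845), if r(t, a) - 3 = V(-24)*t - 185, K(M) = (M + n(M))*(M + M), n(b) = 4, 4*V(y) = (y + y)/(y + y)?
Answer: 795331/2 ≈ 3.9767e+5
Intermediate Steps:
V(y) = 1/4 (V(y) = ((y + y)/(y + y))/4 = ((2*y)/((2*y)))/4 = ((2*y)*(1/(2*y)))/4 = (1/4)*1 = 1/4)
K(M) = 2*M*(4 + M) (K(M) = (M + 4)*(M + M) = (4 + M)*(2*M) = 2*M*(4 + M))
r(t, a) = -182 + t/4 (r(t, a) = 3 + (t/4 - 185) = 3 + (-185 + t/4) = -182 + t/4)
r(K(1), -265) - 1*(-397845) = (-182 + (2*1*(4 + 1))/4) - 1*(-397845) = (-182 + (2*1*5)/4) + 397845 = (-182 + (1/4)*10) + 397845 = (-182 + 5/2) + 397845 = -359/2 + 397845 = 795331/2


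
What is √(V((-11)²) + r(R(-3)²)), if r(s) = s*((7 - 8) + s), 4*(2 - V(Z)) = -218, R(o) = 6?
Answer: √5266/2 ≈ 36.284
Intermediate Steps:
V(Z) = 113/2 (V(Z) = 2 - ¼*(-218) = 2 + 109/2 = 113/2)
r(s) = s*(-1 + s)
√(V((-11)²) + r(R(-3)²)) = √(113/2 + 6²*(-1 + 6²)) = √(113/2 + 36*(-1 + 36)) = √(113/2 + 36*35) = √(113/2 + 1260) = √(2633/2) = √5266/2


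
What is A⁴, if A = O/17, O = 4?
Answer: 256/83521 ≈ 0.0030651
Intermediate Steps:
A = 4/17 ≈ 0.23529
A⁴ = (4/17)⁴ = 256/83521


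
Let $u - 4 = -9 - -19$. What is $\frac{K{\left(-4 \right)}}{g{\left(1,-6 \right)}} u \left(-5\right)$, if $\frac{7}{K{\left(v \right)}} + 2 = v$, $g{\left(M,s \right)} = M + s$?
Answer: $- \frac{49}{3} \approx -16.333$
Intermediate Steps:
$K{\left(v \right)} = \frac{7}{-2 + v}$
$u = 14$ ($u = 4 - -10 = 4 + \left(-9 + 19\right) = 4 + 10 = 14$)
$\frac{K{\left(-4 \right)}}{g{\left(1,-6 \right)}} u \left(-5\right) = \frac{7 \frac{1}{-2 - 4}}{1 - 6} \cdot 14 \left(-5\right) = \frac{7 \frac{1}{-6}}{-5} \cdot 14 \left(-5\right) = 7 \left(- \frac{1}{6}\right) \left(- \frac{1}{5}\right) 14 \left(-5\right) = \left(- \frac{7}{6}\right) \left(- \frac{1}{5}\right) 14 \left(-5\right) = \frac{7}{30} \cdot 14 \left(-5\right) = \frac{49}{15} \left(-5\right) = - \frac{49}{3}$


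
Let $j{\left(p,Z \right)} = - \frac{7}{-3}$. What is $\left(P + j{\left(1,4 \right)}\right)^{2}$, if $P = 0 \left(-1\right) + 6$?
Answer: $\frac{625}{9} \approx 69.444$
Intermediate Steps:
$j{\left(p,Z \right)} = \frac{7}{3}$ ($j{\left(p,Z \right)} = \left(-7\right) \left(- \frac{1}{3}\right) = \frac{7}{3}$)
$P = 6$ ($P = 0 + 6 = 6$)
$\left(P + j{\left(1,4 \right)}\right)^{2} = \left(6 + \frac{7}{3}\right)^{2} = \left(\frac{25}{3}\right)^{2} = \frac{625}{9}$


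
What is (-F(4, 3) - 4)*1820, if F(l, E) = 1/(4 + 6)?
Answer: -7462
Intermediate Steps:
F(l, E) = ⅒ (F(l, E) = 1/10 = ⅒)
(-F(4, 3) - 4)*1820 = (-1*⅒ - 4)*1820 = (-⅒ - 4)*1820 = -41/10*1820 = -7462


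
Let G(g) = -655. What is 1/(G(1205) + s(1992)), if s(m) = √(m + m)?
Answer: -655/425041 - 4*√249/425041 ≈ -0.0016895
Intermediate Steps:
s(m) = √2*√m (s(m) = √(2*m) = √2*√m)
1/(G(1205) + s(1992)) = 1/(-655 + √2*√1992) = 1/(-655 + √2*(2*√498)) = 1/(-655 + 4*√249)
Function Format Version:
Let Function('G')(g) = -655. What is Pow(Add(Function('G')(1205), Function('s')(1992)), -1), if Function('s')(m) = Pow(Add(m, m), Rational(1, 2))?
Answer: Add(Rational(-655, 425041), Mul(Rational(-4, 425041), Pow(249, Rational(1, 2)))) ≈ -0.0016895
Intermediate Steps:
Function('s')(m) = Mul(Pow(2, Rational(1, 2)), Pow(m, Rational(1, 2))) (Function('s')(m) = Pow(Mul(2, m), Rational(1, 2)) = Mul(Pow(2, Rational(1, 2)), Pow(m, Rational(1, 2))))
Pow(Add(Function('G')(1205), Function('s')(1992)), -1) = Pow(Add(-655, Mul(Pow(2, Rational(1, 2)), Pow(1992, Rational(1, 2)))), -1) = Pow(Add(-655, Mul(Pow(2, Rational(1, 2)), Mul(2, Pow(498, Rational(1, 2))))), -1) = Pow(Add(-655, Mul(4, Pow(249, Rational(1, 2)))), -1)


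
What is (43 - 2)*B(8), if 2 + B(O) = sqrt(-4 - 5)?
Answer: -82 + 123*I ≈ -82.0 + 123.0*I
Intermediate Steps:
B(O) = -2 + 3*I (B(O) = -2 + sqrt(-4 - 5) = -2 + sqrt(-9) = -2 + 3*I)
(43 - 2)*B(8) = (43 - 2)*(-2 + 3*I) = 41*(-2 + 3*I) = -82 + 123*I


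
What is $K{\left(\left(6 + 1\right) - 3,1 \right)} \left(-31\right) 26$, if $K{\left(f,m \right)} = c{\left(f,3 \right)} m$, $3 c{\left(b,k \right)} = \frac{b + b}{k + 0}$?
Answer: $- \frac{6448}{9} \approx -716.44$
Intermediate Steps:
$c{\left(b,k \right)} = \frac{2 b}{3 k}$ ($c{\left(b,k \right)} = \frac{\left(b + b\right) \frac{1}{k + 0}}{3} = \frac{2 b \frac{1}{k}}{3} = \frac{2 b}{3 k}$)
$K{\left(f,m \right)} = \frac{2 f m}{9}$ ($K{\left(f,m \right)} = \frac{2 f}{3 \cdot 3} m = \frac{2}{3} f \frac{1}{3} m = \frac{2 f}{9} m = \frac{2 f m}{9}$)
$K{\left(\left(6 + 1\right) - 3,1 \right)} \left(-31\right) 26 = \frac{2}{9} \left(\left(6 + 1\right) - 3\right) 1 \left(-31\right) 26 = \frac{2}{9} \left(7 - 3\right) 1 \left(-31\right) 26 = \frac{2}{9} \cdot 4 \cdot 1 \left(-31\right) 26 = \frac{8}{9} \left(-31\right) 26 = \left(- \frac{248}{9}\right) 26 = - \frac{6448}{9}$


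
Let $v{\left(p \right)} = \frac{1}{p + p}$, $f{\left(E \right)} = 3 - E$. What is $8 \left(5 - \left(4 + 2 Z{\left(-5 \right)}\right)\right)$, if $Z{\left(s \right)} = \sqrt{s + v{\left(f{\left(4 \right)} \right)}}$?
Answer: $8 - 8 i \sqrt{22} \approx 8.0 - 37.523 i$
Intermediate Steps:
$v{\left(p \right)} = \frac{1}{2 p}$
$Z{\left(s \right)} = \sqrt{- \frac{1}{2} + s}$ ($Z{\left(s \right)} = \sqrt{s + \frac{1}{2 \left(3 - 4\right)}} = \sqrt{s + \frac{1}{2 \left(-1\right)}} = \sqrt{s + \frac{1}{2} \left(-1\right)} = \sqrt{s - \frac{1}{2}} = \sqrt{- \frac{1}{2} + s}$)
$8 \left(5 - \left(4 + 2 Z{\left(-5 \right)}\right)\right) = 8 \left(5 - \left(4 + 2 \frac{\sqrt{-2 + 4 \left(-5\right)}}{2}\right)\right) = 8 \left(5 - \left(4 + 2 \frac{\sqrt{-2 - 20}}{2}\right)\right) = 8 \left(5 - \left(4 + 2 \frac{\sqrt{-22}}{2}\right)\right) = 8 \left(5 - \left(4 + 2 \frac{i \sqrt{22}}{2}\right)\right) = 8 \left(5 - \left(4 + i \sqrt{22}\right)\right) = 8 \left(1 - i \sqrt{22}\right) = 8 - 8 i \sqrt{22}$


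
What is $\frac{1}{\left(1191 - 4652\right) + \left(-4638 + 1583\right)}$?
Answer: $- \frac{1}{6516} \approx -0.00015347$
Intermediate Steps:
$\frac{1}{\left(1191 - 4652\right) + \left(-4638 + 1583\right)} = \frac{1}{\left(1191 - 4652\right) - 3055} = \frac{1}{-3461 - 3055} = \frac{1}{-6516} = - \frac{1}{6516}$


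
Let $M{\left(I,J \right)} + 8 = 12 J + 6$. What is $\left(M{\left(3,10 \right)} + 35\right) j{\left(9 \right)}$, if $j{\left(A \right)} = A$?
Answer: $1377$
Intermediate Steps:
$M{\left(I,J \right)} = -2 + 12 J$ ($M{\left(I,J \right)} = -8 + \left(12 J + 6\right) = -8 + \left(6 + 12 J\right) = -2 + 12 J$)
$\left(M{\left(3,10 \right)} + 35\right) j{\left(9 \right)} = \left(\left(-2 + 12 \cdot 10\right) + 35\right) 9 = \left(\left(-2 + 120\right) + 35\right) 9 = \left(118 + 35\right) 9 = 153 \cdot 9 = 1377$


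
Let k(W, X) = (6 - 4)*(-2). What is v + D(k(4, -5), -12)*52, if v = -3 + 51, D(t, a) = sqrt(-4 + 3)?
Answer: 48 + 52*I ≈ 48.0 + 52.0*I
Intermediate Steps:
k(W, X) = -4 (k(W, X) = 2*(-2) = -4)
D(t, a) = I (D(t, a) = sqrt(-1) = I)
v = 48
v + D(k(4, -5), -12)*52 = 48 + I*52 = 48 + 52*I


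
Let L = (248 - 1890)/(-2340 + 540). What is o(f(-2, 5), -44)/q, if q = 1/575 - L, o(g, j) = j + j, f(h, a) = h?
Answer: 1821600/18847 ≈ 96.652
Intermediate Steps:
o(g, j) = 2*j
L = 821/900 (L = -1642/(-1800) = -1642*(-1/1800) = 821/900 ≈ 0.91222)
q = -18847/20700 (q = 1/575 - 1*821/900 = 1/575 - 821/900 = -18847/20700 ≈ -0.91048)
o(f(-2, 5), -44)/q = (2*(-44))/(-18847/20700) = -88*(-20700/18847) = 1821600/18847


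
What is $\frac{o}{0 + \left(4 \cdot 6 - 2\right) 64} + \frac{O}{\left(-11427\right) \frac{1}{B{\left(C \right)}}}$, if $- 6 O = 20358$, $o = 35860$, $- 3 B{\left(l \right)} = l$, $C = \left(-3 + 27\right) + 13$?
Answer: $\frac{204459}{9376} \approx 21.807$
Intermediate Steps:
$C = 37$ ($C = 24 + 13 = 37$)
$B{\left(l \right)} = - \frac{l}{3}$
$O = -3393$ ($O = \left(- \frac{1}{6}\right) 20358 = -3393$)
$\frac{o}{0 + \left(4 \cdot 6 - 2\right) 64} + \frac{O}{\left(-11427\right) \frac{1}{B{\left(C \right)}}} = \frac{35860}{0 + \left(4 \cdot 6 - 2\right) 64} - \frac{3393}{\left(-11427\right) \frac{1}{\left(- \frac{1}{3}\right) 37}} = \frac{35860}{0 + \left(24 - 2\right) 64} - \frac{3393}{\left(-11427\right) \frac{1}{- \frac{37}{3}}} = \frac{35860}{0 + 22 \cdot 64} - \frac{3393}{\left(-11427\right) \left(- \frac{3}{37}\right)} = \frac{35860}{0 + 1408} - \frac{3393}{\frac{34281}{37}} = \frac{35860}{1408} - \frac{1073}{293} = 35860 \cdot \frac{1}{1408} - \frac{1073}{293} = \frac{815}{32} - \frac{1073}{293} = \frac{204459}{9376}$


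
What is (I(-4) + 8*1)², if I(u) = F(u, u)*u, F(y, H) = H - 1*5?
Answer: 1936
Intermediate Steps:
F(y, H) = -5 + H (F(y, H) = H - 5 = -5 + H)
I(u) = u*(-5 + u) (I(u) = (-5 + u)*u = u*(-5 + u))
(I(-4) + 8*1)² = (-4*(-5 - 4) + 8*1)² = (-4*(-9) + 8)² = (36 + 8)² = 44² = 1936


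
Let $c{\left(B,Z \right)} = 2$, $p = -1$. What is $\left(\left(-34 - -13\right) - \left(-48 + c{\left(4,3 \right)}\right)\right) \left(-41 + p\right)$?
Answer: $-1050$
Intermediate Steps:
$\left(\left(-34 - -13\right) - \left(-48 + c{\left(4,3 \right)}\right)\right) \left(-41 + p\right) = \left(\left(-34 - -13\right) + \left(48 - 2\right)\right) \left(-41 - 1\right) = \left(\left(-34 + 13\right) + \left(48 - 2\right)\right) \left(-42\right) = \left(-21 + 46\right) \left(-42\right) = 25 \left(-42\right) = -1050$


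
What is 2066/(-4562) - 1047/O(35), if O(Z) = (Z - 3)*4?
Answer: -2520431/291968 ≈ -8.6326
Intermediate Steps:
O(Z) = -12 + 4*Z (O(Z) = (-3 + Z)*4 = -12 + 4*Z)
2066/(-4562) - 1047/O(35) = 2066/(-4562) - 1047/(-12 + 4*35) = 2066*(-1/4562) - 1047/(-12 + 140) = -1033/2281 - 1047/128 = -2520431/291968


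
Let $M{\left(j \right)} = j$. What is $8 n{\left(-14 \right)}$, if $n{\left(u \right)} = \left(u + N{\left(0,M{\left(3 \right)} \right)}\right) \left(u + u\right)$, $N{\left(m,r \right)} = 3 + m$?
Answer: $2464$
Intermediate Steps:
$n{\left(u \right)} = 2 u \left(3 + u\right)$ ($n{\left(u \right)} = \left(u + \left(3 + 0\right)\right) \left(u + u\right) = \left(u + 3\right) 2 u = \left(3 + u\right) 2 u = 2 u \left(3 + u\right)$)
$8 n{\left(-14 \right)} = 8 \cdot 2 \left(-14\right) \left(3 - 14\right) = 8 \cdot 2 \left(-14\right) \left(-11\right) = 8 \cdot 308 = 2464$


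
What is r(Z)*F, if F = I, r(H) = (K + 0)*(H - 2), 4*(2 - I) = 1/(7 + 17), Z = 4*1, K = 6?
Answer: 191/8 ≈ 23.875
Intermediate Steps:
Z = 4
I = 191/96 (I = 2 - 1/(4*(7 + 17)) = 2 - 1/4/24 = 2 - 1/4*1/24 = 2 - 1/96 = 191/96 ≈ 1.9896)
r(H) = -12 + 6*H (r(H) = (6 + 0)*(H - 2) = 6*(-2 + H) = -12 + 6*H)
F = 191/96 ≈ 1.9896
r(Z)*F = (-12 + 6*4)*(191/96) = (-12 + 24)*(191/96) = 12*(191/96) = 191/8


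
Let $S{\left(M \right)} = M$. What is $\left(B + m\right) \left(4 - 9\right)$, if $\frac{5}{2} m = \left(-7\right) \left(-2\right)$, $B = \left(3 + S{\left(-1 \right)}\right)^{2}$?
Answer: $-48$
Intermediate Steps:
$B = 4$ ($B = \left(3 - 1\right)^{2} = 2^{2} = 4$)
$m = \frac{28}{5}$ ($m = \frac{2 \left(\left(-7\right) \left(-2\right)\right)}{5} = \frac{2}{5} \cdot 14 = \frac{28}{5} \approx 5.6$)
$\left(B + m\right) \left(4 - 9\right) = \left(4 + \frac{28}{5}\right) \left(4 - 9\right) = \frac{48}{5} \left(-5\right) = -48$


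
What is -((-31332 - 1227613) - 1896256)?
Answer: 3155201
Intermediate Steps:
-((-31332 - 1227613) - 1896256) = -(-1258945 - 1896256) = -1*(-3155201) = 3155201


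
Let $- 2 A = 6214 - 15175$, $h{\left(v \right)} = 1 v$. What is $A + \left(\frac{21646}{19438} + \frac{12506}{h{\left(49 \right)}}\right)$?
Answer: $\frac{4511658273}{952462} \approx 4736.8$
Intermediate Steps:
$h{\left(v \right)} = v$
$A = \frac{8961}{2}$ ($A = - \frac{6214 - 15175}{2} = \left(- \frac{1}{2}\right) \left(-8961\right) = \frac{8961}{2} \approx 4480.5$)
$A + \left(\frac{21646}{19438} + \frac{12506}{h{\left(49 \right)}}\right) = \frac{8961}{2} + \left(\frac{21646}{19438} + \frac{12506}{49}\right) = \frac{8961}{2} + \left(21646 \cdot \frac{1}{19438} + 12506 \cdot \frac{1}{49}\right) = \frac{8961}{2} + \left(\frac{10823}{9719} + \frac{12506}{49}\right) = \frac{8961}{2} + \frac{122076141}{476231} = \frac{4511658273}{952462}$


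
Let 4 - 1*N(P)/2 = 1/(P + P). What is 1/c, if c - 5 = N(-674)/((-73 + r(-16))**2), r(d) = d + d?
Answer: 7430850/37159643 ≈ 0.19997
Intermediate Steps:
r(d) = 2*d
N(P) = 8 - 1/P (N(P) = 8 - 2/(P + P) = 8 - 2*1/(2*P) = 8 - 1/P)
c = 37159643/7430850 (c = 5 + (8 - 1/(-674))/((-73 + 2*(-16))**2) = 5 + (8 - 1*(-1/674))/((-73 - 32)**2) = 5 + (8 + 1/674)/((-105)**2) = 5 + (5393/674)/11025 = 5 + (5393/674)*(1/11025) = 5 + 5393/7430850 = 37159643/7430850 ≈ 5.0007)
1/c = 1/(37159643/7430850) = 7430850/37159643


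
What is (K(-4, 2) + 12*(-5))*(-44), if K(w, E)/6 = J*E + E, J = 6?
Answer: -1056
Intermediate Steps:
K(w, E) = 42*E (K(w, E) = 6*(6*E + E) = 6*(7*E) = 42*E)
(K(-4, 2) + 12*(-5))*(-44) = (42*2 + 12*(-5))*(-44) = (84 - 60)*(-44) = 24*(-44) = -1056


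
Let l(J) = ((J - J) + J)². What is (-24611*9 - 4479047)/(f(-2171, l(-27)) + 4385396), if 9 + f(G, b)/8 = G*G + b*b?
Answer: -2350273/23171390 ≈ -0.10143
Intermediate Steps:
l(J) = J² (l(J) = (0 + J)² = J²)
f(G, b) = -72 + 8*G² + 8*b² (f(G, b) = -72 + 8*(G*G + b*b) = -72 + 8*(G² + b²) = -72 + (8*G² + 8*b²) = -72 + 8*G² + 8*b²)
(-24611*9 - 4479047)/(f(-2171, l(-27)) + 4385396) = (-24611*9 - 4479047)/((-72 + 8*(-2171)² + 8*((-27)²)²) + 4385396) = (-221499 - 4479047)/((-72 + 8*4713241 + 8*729²) + 4385396) = -4700546/((-72 + 37705928 + 8*531441) + 4385396) = -4700546/((-72 + 37705928 + 4251528) + 4385396) = -4700546/(41957384 + 4385396) = -4700546/46342780 = -4700546*1/46342780 = -2350273/23171390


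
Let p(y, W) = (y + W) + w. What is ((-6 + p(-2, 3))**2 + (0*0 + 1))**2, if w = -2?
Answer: 2500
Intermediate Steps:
p(y, W) = -2 + W + y (p(y, W) = (y + W) - 2 = (W + y) - 2 = -2 + W + y)
((-6 + p(-2, 3))**2 + (0*0 + 1))**2 = ((-6 + (-2 + 3 - 2))**2 + (0*0 + 1))**2 = ((-6 - 1)**2 + (0 + 1))**2 = ((-7)**2 + 1)**2 = (49 + 1)**2 = 50**2 = 2500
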